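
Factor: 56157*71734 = 4028366238= 2^1 * 3^1*13^1*31^1*89^1*18719^1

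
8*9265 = 74120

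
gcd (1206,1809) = 603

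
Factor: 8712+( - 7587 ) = 1125 =3^2*5^3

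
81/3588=27/1196 = 0.02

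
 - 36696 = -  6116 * 6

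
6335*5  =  31675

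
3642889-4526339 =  - 883450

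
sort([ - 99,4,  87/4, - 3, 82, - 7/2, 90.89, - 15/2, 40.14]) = [ - 99, - 15/2 , - 7/2 ,-3, 4, 87/4, 40.14, 82  ,  90.89 ]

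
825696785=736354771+89342014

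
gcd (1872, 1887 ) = 3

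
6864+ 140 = 7004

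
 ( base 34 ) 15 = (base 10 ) 39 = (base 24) 1F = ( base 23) 1g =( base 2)100111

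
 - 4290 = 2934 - 7224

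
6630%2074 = 408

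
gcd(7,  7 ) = 7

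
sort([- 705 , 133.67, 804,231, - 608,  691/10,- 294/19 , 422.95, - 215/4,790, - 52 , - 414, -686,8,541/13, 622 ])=[ - 705 ,-686, - 608, - 414, - 215/4, - 52, - 294/19, 8, 541/13,691/10,133.67,231,422.95, 622, 790, 804]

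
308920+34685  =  343605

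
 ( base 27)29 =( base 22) 2J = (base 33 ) 1U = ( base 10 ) 63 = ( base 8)77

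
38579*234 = 9027486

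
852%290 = 272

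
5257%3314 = 1943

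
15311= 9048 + 6263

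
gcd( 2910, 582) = 582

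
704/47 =14 + 46/47 = 14.98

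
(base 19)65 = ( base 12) 9B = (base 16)77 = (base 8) 167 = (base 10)119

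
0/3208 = 0 = 0.00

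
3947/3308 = 3947/3308 = 1.19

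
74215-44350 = 29865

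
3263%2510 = 753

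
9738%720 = 378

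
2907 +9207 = 12114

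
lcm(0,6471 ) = 0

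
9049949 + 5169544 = 14219493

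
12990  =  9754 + 3236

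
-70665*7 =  - 494655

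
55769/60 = 55769/60 = 929.48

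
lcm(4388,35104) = 35104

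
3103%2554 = 549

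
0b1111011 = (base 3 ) 11120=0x7b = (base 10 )123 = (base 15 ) 83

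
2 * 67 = 134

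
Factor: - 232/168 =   -  3^ ( - 1 )*7^(-1 ) *29^1 = - 29/21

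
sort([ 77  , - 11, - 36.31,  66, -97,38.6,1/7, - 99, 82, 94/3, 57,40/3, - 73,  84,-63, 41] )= [ - 99, - 97, - 73  , - 63,- 36.31,-11,1/7, 40/3, 94/3,38.6, 41,  57,66 , 77, 82, 84 ] 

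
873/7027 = 873/7027 = 0.12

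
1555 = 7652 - 6097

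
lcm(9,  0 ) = 0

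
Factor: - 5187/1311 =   -  91/23=- 7^1*13^1*23^(-1 ) 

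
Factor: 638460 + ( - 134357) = 504103^1=504103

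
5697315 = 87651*65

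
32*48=1536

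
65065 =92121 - 27056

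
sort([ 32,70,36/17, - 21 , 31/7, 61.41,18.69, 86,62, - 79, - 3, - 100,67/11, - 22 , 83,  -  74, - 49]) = [ - 100, - 79,- 74, - 49, - 22,  -  21, - 3, 36/17, 31/7, 67/11,18.69,32, 61.41, 62, 70, 83,  86 ]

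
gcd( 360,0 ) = 360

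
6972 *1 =6972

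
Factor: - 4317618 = - 2^1*3^1*31^1 * 139^1*167^1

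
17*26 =442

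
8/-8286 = -4/4143  =  -0.00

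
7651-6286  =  1365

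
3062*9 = 27558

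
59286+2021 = 61307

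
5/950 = 1/190 = 0.01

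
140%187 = 140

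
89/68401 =89/68401= 0.00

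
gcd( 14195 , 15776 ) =17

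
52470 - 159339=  -106869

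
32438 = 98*331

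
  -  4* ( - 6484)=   25936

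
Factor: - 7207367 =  - 7207367^1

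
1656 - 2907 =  - 1251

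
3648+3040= 6688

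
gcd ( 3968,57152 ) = 64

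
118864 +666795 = 785659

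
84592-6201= 78391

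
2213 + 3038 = 5251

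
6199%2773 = 653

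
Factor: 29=29^1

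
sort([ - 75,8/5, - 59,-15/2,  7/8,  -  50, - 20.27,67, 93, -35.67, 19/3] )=[ - 75, - 59,-50, - 35.67, - 20.27, - 15/2, 7/8, 8/5, 19/3, 67, 93]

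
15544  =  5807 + 9737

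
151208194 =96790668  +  54417526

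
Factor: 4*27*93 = 2^2*3^4 * 31^1= 10044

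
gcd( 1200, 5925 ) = 75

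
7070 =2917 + 4153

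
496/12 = 41 + 1/3 = 41.33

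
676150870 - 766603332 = -90452462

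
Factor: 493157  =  7^1 * 70451^1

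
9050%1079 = 418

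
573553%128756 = 58529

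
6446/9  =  716+2/9 = 716.22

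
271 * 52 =14092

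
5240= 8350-3110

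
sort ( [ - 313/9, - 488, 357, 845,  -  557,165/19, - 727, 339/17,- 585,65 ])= [ - 727, - 585,-557, - 488, - 313/9, 165/19, 339/17, 65 , 357, 845 ]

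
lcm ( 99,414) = 4554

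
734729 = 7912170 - 7177441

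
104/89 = 104/89 = 1.17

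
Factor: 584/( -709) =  - 2^3 *73^1*709^(- 1) 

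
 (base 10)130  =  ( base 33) 3V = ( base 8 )202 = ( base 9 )154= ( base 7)244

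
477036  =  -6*( -79506)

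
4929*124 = 611196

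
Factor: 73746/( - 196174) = -153/407 = - 3^2 *11^( - 1)*17^1*37^( - 1) 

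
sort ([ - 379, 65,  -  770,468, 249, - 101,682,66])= [ - 770, - 379, - 101,65,66,249,  468,682]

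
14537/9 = 1615 + 2/9 = 1615.22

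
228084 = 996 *229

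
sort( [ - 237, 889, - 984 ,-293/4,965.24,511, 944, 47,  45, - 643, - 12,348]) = [ - 984, - 643, - 237, - 293/4, - 12,45,47,348, 511,889,944,965.24] 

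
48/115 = 48/115 = 0.42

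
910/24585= 182/4917 = 0.04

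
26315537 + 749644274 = 775959811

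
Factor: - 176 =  - 2^4*11^1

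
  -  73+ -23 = -96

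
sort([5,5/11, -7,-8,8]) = [-8, - 7, 5/11, 5, 8]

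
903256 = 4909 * 184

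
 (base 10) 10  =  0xa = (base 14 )a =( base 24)a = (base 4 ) 22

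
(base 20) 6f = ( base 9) 160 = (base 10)135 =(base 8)207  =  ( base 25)5A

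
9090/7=1298+4/7 = 1298.57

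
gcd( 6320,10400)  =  80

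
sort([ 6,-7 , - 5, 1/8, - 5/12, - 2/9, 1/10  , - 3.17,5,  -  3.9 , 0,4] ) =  [ - 7, - 5 , - 3.9 , - 3.17,  -  5/12, - 2/9, 0 , 1/10, 1/8, 4,5,  6 ] 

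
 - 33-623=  - 656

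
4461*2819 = 12575559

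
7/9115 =7/9115 = 0.00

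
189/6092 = 189/6092 = 0.03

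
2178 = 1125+1053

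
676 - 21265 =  - 20589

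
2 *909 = 1818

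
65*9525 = 619125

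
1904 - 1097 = 807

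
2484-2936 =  - 452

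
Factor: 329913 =3^4*4073^1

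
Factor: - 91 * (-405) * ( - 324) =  - 11941020=- 2^2*3^8*5^1*7^1*13^1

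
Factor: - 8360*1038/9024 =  - 2^ ( - 2 )*5^1*11^1*19^1*47^(-1)*173^1 = -180785/188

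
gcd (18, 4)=2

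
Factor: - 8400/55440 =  - 5/33= - 3^( - 1)*5^1*11^( - 1)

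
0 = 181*0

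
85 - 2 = 83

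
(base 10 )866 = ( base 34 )PG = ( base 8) 1542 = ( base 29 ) 10p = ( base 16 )362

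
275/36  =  275/36  =  7.64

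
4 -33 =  - 29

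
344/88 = 43/11 = 3.91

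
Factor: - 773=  - 773^1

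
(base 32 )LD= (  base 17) 265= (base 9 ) 841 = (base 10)685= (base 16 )2ad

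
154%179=154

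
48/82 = 24/41 = 0.59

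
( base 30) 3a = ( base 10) 100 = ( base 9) 121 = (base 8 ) 144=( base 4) 1210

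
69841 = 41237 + 28604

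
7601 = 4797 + 2804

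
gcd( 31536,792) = 72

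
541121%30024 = 689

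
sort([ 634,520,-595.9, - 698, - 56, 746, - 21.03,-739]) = [ - 739, - 698, - 595.9,-56, - 21.03, 520, 634,746] 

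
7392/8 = 924 = 924.00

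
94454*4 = 377816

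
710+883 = 1593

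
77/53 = 1 + 24/53 = 1.45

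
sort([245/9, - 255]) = [ - 255, 245/9 ] 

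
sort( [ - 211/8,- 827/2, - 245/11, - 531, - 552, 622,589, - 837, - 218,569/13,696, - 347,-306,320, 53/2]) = [ - 837, - 552, - 531, - 827/2, - 347, - 306,-218, - 211/8 , - 245/11,53/2 , 569/13,320, 589,622,  696] 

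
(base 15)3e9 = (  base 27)163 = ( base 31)SQ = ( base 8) 1576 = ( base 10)894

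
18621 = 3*6207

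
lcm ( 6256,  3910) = 31280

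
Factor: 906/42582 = 1/47 = 47^( - 1) 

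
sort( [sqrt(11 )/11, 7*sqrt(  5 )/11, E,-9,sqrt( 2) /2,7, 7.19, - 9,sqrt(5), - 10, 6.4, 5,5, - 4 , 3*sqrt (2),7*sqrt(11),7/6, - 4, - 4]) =[ - 10,-9, - 9, - 4, - 4  , - 4,sqrt( 11) /11, sqrt ( 2) /2,7/6,7 * sqrt(5)/11, sqrt(5), E, 3*sqrt( 2 ), 5 , 5,6.4,7,7.19,  7*sqrt(11) ] 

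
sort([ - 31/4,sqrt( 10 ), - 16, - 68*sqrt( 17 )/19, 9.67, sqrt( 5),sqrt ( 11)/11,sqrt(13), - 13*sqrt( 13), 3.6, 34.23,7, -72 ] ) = [ - 72, - 13*sqrt(13 ), - 16, - 68*sqrt( 17) /19, - 31/4, sqrt( 11)/11,sqrt (5),sqrt( 10),3.6,sqrt( 13 ), 7, 9.67, 34.23 ] 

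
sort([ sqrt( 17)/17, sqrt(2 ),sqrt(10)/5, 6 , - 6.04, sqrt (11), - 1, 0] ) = [  -  6.04, - 1 , 0 , sqrt(17) /17, sqrt( 10 ) /5,sqrt(2) , sqrt ( 11 ), 6]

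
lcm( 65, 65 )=65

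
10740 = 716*15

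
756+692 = 1448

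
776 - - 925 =1701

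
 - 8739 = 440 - 9179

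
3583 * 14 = 50162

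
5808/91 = 63 + 75/91 = 63.82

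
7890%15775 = 7890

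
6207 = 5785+422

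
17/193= 17/193 = 0.09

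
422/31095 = 422/31095 = 0.01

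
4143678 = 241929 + 3901749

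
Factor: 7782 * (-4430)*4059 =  -2^2*3^3 * 5^1 * 11^1 * 41^1 * 443^1*1297^1 = - 139931021340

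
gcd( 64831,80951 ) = 13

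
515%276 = 239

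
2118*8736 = 18502848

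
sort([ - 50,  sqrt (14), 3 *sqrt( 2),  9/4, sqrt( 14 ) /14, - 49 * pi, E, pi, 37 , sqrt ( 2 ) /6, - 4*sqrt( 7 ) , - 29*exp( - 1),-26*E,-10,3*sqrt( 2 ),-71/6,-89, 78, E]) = [-49 * pi ,-89,  -  26*E,- 50, - 71/6,-29 * exp( - 1 ),-4*sqrt( 7 ), - 10,sqrt (2 ) /6,sqrt( 14 ) /14 , 9/4, E,  E,pi,  sqrt(14),3 * sqrt (2), 3*sqrt( 2), 37,78]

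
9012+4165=13177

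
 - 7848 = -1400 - 6448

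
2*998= 1996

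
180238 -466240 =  - 286002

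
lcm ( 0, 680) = 0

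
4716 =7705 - 2989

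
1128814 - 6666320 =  - 5537506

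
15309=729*21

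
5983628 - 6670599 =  - 686971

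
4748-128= 4620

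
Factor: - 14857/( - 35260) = 2^(  -  2)*5^(-1)*41^( - 1)*43^( -1)  *  83^1 * 179^1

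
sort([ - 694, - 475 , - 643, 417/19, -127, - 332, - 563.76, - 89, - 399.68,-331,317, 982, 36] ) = [ - 694, - 643, - 563.76, - 475, - 399.68, - 332, - 331, - 127, - 89, 417/19, 36 , 317, 982 ] 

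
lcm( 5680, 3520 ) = 249920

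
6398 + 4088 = 10486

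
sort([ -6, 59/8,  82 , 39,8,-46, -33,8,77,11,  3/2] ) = [ - 46,  -  33,-6, 3/2, 59/8,  8, 8, 11,39, 77,82] 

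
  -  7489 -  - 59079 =51590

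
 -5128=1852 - 6980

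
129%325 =129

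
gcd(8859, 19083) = 3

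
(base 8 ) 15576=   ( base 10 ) 7038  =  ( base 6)52330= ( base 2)1101101111110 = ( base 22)EBK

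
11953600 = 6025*1984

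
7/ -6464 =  - 1 + 6457/6464 = - 0.00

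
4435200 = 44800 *99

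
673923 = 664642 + 9281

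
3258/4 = 1629/2   =  814.50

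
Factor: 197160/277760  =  2^( - 5 )*3^1*7^(  -  1)*53^1 = 159/224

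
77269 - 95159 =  - 17890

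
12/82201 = 12/82201=   0.00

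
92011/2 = 46005 + 1/2 = 46005.50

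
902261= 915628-13367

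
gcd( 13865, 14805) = 235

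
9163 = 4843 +4320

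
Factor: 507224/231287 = 2^3*7^( - 1)*37^ ( - 1) * 71^1  =  568/259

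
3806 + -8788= - 4982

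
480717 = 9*53413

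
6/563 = 6/563 = 0.01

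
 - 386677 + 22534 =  - 364143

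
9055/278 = 9055/278  =  32.57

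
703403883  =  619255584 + 84148299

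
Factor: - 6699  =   - 3^1*7^1 * 11^1*29^1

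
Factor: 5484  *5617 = 30803628  =  2^2 *3^1 * 41^1*137^1*457^1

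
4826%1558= 152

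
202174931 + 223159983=425334914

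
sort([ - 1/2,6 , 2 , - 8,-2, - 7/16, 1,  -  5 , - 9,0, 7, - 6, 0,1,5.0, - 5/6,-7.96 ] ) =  [ - 9 , - 8, - 7.96 , - 6, - 5,  -  2, - 5/6, - 1/2, - 7/16, 0 , 0 , 1, 1, 2 , 5.0, 6 , 7 ] 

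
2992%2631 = 361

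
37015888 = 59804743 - 22788855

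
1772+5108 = 6880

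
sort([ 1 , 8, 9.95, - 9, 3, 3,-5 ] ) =[-9  , - 5, 1, 3, 3, 8  ,  9.95 ] 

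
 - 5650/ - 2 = 2825/1 = 2825.00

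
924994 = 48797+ 876197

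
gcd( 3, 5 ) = 1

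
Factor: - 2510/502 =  - 5 =-5^1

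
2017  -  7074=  - 5057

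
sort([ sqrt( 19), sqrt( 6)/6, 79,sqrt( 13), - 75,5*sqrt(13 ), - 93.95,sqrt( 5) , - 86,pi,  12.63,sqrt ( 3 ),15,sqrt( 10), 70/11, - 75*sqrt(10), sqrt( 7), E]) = [ - 75*sqrt( 10), - 93.95, - 86, - 75, sqrt (6 ) /6 , sqrt( 3), sqrt(5) , sqrt( 7) , E,pi,sqrt(10 ) , sqrt( 13),sqrt( 19 ),70/11,12.63,  15,5*sqrt( 13 ) , 79]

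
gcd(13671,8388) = 9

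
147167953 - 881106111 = -733938158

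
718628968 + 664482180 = 1383111148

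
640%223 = 194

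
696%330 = 36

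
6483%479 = 256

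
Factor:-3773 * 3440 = - 2^4*5^1*7^3*11^1*43^1=-  12979120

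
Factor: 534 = 2^1*3^1*89^1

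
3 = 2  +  1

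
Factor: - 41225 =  - 5^2*17^1*97^1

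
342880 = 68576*5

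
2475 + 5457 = 7932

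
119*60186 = 7162134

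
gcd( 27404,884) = 884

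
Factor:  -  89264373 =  - 3^1*  11^1*2704981^1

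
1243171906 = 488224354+754947552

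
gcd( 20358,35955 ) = 9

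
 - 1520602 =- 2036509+515907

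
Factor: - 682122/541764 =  - 763/606 = -2^(-1 )*3^( - 1) * 7^1*101^( - 1)*109^1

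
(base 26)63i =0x1038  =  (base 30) 4ic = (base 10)4152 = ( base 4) 1000320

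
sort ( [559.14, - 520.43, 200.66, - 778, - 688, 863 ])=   [ - 778, - 688,- 520.43,  200.66,559.14,863]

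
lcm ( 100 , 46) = 2300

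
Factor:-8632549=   -17^1*507797^1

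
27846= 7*3978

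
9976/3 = 9976/3 = 3325.33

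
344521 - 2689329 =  - 2344808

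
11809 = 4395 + 7414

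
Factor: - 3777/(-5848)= 2^ ( - 3)*3^1*17^( - 1)*43^( -1 )*1259^1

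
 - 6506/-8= 813 + 1/4 = 813.25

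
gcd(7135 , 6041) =1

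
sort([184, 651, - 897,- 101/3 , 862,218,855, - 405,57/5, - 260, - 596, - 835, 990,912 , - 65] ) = [ - 897, - 835,- 596, - 405, - 260, - 65  ,-101/3, 57/5, 184,218,651,855, 862, 912, 990]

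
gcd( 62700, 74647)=1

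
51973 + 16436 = 68409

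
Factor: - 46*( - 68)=2^3*17^1*23^1=3128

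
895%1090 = 895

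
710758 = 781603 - 70845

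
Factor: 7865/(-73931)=- 5/47 = -5^1*47^ (- 1 )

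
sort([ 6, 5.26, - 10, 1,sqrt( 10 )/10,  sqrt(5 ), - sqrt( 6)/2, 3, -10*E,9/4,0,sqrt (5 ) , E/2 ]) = [ - 10 * E, - 10, - sqrt(6 ) /2,0,sqrt(10)/10, 1,E/2,sqrt( 5 ), sqrt( 5 ), 9/4,3,5.26,6]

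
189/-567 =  -1 + 2/3  =  -0.33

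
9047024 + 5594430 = 14641454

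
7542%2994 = 1554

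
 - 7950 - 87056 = - 95006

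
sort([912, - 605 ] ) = [-605,912 ]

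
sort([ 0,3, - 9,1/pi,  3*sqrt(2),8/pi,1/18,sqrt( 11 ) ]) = [ - 9,0,1/18, 1/pi,8/pi, 3,sqrt( 11),3*sqrt(2)] 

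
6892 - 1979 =4913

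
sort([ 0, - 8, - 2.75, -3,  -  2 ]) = [-8 ,  -  3, - 2.75, -2,0 ]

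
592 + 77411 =78003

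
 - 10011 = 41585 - 51596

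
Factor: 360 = 2^3*3^2 * 5^1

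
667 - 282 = 385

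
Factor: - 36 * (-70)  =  2520 =2^3*3^2*5^1*7^1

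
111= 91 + 20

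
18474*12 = 221688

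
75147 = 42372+32775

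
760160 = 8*95020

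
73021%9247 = 8292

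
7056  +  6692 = 13748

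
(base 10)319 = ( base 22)eb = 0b100111111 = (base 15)164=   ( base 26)c7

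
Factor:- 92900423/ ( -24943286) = 2^( - 1 )*7^2*11^1 *172357^1*12471643^ (-1 )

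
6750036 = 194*34794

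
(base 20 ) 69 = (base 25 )54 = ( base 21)63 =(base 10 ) 129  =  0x81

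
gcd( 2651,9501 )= 1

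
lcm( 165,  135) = 1485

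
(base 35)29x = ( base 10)2798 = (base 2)101011101110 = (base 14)103C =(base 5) 42143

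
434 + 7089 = 7523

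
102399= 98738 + 3661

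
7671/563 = 7671/563= 13.63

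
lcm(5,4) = 20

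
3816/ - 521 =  - 8 + 352/521 = - 7.32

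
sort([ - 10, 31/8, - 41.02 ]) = [- 41.02 , - 10, 31/8]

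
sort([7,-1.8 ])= [  -  1.8, 7 ]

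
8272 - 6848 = 1424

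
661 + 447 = 1108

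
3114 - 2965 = 149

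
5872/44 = 1468/11   =  133.45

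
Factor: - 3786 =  - 2^1*3^1*631^1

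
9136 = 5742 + 3394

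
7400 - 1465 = 5935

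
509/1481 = 509/1481 = 0.34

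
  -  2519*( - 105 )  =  264495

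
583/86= 583/86 = 6.78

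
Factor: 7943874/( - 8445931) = - 2^1 * 3^1 * 13^(-1) * 29^( - 1) * 31^1*43^( - 1 ) * 521^ ( - 1 )* 42709^1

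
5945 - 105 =5840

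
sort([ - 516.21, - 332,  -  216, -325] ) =[ - 516.21, - 332, - 325, - 216 ] 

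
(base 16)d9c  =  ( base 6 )24044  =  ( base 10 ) 3484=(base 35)2tj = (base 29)444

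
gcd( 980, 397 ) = 1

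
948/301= 948/301  =  3.15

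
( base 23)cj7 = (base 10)6792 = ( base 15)202c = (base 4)1222020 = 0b1101010001000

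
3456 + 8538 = 11994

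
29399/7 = 29399/7 =4199.86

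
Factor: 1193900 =2^2*5^2*11939^1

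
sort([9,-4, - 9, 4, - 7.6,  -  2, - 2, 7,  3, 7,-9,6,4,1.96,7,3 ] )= [-9, -9, - 7.6,-4,  -  2, - 2, 1.96,3,3,4,  4,6,7 , 7, 7, 9 ]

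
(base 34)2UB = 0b110100001111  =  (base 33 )32a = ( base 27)4FM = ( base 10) 3343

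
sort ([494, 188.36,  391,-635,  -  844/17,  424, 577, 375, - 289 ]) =[  -  635,- 289,  -  844/17,188.36, 375, 391, 424, 494, 577 ]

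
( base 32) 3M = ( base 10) 118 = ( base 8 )166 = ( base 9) 141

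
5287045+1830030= 7117075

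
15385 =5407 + 9978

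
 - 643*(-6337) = 4074691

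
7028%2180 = 488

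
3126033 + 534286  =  3660319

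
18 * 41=738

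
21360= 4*5340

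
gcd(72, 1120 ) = 8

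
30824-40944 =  - 10120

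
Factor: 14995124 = 2^2*3748781^1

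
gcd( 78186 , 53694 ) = 942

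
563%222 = 119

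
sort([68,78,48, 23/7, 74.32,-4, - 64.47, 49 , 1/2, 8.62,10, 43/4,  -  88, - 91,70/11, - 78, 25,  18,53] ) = [ - 91, - 88, - 78, - 64.47, - 4,1/2,23/7,  70/11,  8.62, 10,43/4,18,25,48,  49, 53,68,74.32,  78]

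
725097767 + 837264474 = 1562362241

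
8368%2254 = 1606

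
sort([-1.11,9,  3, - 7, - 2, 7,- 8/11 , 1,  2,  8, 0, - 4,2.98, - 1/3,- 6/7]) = [ - 7,-4,-2,-1.11, - 6/7, - 8/11,-1/3,0,  1,2,2.98,3, 7,8, 9]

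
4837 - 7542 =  - 2705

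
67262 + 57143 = 124405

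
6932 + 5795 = 12727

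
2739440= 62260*44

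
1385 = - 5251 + 6636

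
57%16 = 9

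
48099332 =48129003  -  29671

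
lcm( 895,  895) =895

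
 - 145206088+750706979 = 605500891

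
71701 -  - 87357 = 159058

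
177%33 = 12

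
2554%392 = 202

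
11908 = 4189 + 7719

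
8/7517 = 8/7517 = 0.00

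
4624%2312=0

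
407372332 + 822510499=1229882831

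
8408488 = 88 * 95551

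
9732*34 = 330888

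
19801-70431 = -50630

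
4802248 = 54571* 88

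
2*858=1716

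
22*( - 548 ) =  - 12056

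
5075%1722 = 1631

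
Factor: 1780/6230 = 2/7 =2^1 * 7^( - 1) 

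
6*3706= 22236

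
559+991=1550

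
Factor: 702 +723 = 1425 = 3^1*5^2*19^1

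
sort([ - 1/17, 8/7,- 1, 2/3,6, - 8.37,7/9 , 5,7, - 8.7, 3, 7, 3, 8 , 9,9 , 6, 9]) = [-8.7, - 8.37, - 1,- 1/17, 2/3, 7/9, 8/7,3,3,5,6, 6, 7,7, 8, 9 , 9, 9] 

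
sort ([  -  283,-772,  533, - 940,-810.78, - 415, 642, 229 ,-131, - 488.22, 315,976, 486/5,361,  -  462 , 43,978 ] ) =[ - 940, - 810.78, - 772, -488.22,-462, - 415, - 283,-131,43,  486/5, 229, 315, 361 , 533, 642,  976,  978]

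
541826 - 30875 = 510951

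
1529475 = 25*61179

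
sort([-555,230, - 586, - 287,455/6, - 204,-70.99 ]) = [ - 586,-555, - 287, - 204, - 70.99 , 455/6,230]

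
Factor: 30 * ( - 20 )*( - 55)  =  2^3*3^1 * 5^3*11^1=33000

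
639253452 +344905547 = 984158999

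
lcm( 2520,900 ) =12600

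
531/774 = 59/86 = 0.69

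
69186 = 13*5322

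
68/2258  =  34/1129 = 0.03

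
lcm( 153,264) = 13464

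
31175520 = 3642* 8560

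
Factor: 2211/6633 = 1/3 = 3^(-1)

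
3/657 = 1/219 = 0.00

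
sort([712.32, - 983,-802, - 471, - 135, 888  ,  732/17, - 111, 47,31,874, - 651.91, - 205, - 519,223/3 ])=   [ - 983, - 802,-651.91,-519, - 471,-205, - 135, - 111, 31,732/17 , 47,223/3,712.32,874,  888] 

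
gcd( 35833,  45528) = 7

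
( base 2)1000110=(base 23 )31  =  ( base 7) 130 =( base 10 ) 70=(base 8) 106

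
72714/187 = 72714/187 = 388.84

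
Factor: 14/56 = 1/4= 2^(-2 ) 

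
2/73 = 2/73 = 0.03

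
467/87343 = 467/87343 = 0.01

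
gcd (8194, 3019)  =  1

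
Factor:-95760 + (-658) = -96418 = -2^1  *7^1*71^1*97^1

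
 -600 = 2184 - 2784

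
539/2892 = 539/2892 = 0.19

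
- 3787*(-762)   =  2885694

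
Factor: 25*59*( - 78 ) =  - 2^1*3^1*5^2*13^1*59^1=- 115050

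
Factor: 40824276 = 2^2*3^1*17^1*293^1 * 683^1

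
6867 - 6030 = 837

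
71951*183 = 13167033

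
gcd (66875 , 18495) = 5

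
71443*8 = 571544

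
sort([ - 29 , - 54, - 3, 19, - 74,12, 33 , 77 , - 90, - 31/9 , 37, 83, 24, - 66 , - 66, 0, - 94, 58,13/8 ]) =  [ - 94, - 90, - 74 , - 66, - 66, - 54,-29,-31/9, - 3 , 0, 13/8, 12,19,24, 33,37, 58,77, 83 ]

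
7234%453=439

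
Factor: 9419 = 9419^1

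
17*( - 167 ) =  - 2839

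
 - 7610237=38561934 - 46172171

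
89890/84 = 1070 +5/42 = 1070.12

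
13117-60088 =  - 46971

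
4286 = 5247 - 961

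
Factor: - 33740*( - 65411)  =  2^2*5^1*7^1*149^1 * 241^1*439^1  =  2206967140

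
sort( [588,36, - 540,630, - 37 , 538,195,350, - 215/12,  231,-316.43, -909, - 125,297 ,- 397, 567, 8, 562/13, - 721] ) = [ -909,-721, - 540, - 397  , - 316.43,-125,-37, - 215/12, 8,36, 562/13,195,231,297,350, 538, 567,  588, 630] 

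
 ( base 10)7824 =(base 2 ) 1111010010000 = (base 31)84c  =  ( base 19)12cf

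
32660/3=32660/3 =10886.67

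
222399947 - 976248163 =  - 753848216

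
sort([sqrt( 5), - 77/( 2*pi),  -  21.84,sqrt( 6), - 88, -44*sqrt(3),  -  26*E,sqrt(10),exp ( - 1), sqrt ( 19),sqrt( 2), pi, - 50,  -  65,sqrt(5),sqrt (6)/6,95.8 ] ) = [ - 88, - 44*sqrt(3 ),-26*E, - 65, - 50, - 21.84, - 77/( 2  *  pi),exp( - 1),sqrt(  6)/6, sqrt(2 ), sqrt( 5 ),sqrt( 5 ), sqrt( 6) , pi, sqrt(10),sqrt(19),95.8] 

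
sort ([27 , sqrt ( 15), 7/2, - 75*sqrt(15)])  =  [  -  75*sqrt(15), 7/2, sqrt( 15) , 27 ]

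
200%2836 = 200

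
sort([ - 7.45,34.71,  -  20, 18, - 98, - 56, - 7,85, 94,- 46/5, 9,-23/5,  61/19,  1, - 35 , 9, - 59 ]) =[ - 98, - 59, - 56,  -  35,- 20, - 46/5,  -  7.45,-7,-23/5, 1, 61/19,9,9,18, 34.71, 85, 94 ]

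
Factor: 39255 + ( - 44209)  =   - 4954 = - 2^1 * 2477^1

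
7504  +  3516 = 11020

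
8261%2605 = 446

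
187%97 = 90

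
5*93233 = 466165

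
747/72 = 83/8 = 10.38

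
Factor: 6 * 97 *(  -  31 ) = -18042 = - 2^1 * 3^1*31^1 * 97^1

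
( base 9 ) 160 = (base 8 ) 207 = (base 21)69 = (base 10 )135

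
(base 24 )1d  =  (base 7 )52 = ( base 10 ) 37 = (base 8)45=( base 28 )19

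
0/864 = 0 = 0.00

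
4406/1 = 4406 = 4406.00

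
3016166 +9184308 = 12200474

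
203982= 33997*6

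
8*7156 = 57248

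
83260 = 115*724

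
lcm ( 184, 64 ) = 1472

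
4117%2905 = 1212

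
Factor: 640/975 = 2^7*3^(-1 )*5^(-1)*13^( -1 ) = 128/195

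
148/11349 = 148/11349= 0.01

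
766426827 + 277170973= 1043597800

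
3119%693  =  347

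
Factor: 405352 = 2^3*23^1 * 2203^1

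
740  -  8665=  - 7925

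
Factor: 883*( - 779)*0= 0^1 = 0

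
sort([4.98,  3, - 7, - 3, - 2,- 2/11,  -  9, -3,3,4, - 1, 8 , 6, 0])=[-9, - 7, - 3, - 3, - 2, - 1,-2/11 , 0,  3,3,4,  4.98, 6, 8]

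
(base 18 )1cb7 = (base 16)26C5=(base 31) aa5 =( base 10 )9925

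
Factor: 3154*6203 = 2^1*19^1*83^1*6203^1 = 19564262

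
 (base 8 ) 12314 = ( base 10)5324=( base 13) 2567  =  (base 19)EE4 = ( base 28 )6M4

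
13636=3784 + 9852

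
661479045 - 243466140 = 418012905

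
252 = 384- 132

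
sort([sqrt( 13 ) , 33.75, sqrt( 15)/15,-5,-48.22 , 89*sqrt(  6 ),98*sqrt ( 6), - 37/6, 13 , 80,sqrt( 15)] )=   [-48.22,-37/6, - 5, sqrt(15) /15, sqrt( 13 ),sqrt( 15 ),13,  33.75, 80,89*sqrt( 6), 98 *sqrt(6 )] 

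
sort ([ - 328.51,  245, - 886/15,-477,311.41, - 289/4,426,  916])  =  [-477, - 328.51 , - 289/4 , - 886/15 , 245, 311.41,  426, 916 ] 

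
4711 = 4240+471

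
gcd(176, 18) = 2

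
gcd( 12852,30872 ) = 68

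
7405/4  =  7405/4 = 1851.25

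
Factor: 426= 2^1*3^1*71^1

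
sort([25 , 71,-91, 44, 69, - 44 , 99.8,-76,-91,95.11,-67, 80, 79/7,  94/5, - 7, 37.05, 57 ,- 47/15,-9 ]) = [-91, - 91, - 76, - 67, - 44,-9,-7,- 47/15,79/7, 94/5,25,37.05, 44,57, 69,  71, 80, 95.11, 99.8]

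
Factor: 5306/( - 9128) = - 2^(- 2 )*163^( - 1)*379^1 = - 379/652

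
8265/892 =8265/892 = 9.27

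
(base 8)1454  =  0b1100101100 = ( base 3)1010002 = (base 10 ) 812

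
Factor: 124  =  2^2*31^1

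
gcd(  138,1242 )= 138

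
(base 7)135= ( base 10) 75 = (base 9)83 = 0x4B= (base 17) 47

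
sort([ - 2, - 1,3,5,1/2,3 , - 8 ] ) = [- 8, - 2, - 1,1/2,3,3,5 ] 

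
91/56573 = 91/56573 = 0.00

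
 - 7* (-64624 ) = 452368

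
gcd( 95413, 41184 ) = 1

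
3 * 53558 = 160674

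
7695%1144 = 831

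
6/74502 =1/12417=0.00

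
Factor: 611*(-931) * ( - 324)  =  184304484 =2^2 * 3^4*7^2*13^1*19^1*47^1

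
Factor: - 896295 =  - 3^1* 5^1*59753^1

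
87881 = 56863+31018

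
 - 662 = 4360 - 5022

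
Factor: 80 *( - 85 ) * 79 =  -537200 = - 2^4*5^2*17^1*79^1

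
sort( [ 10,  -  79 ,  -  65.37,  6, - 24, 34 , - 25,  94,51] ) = [-79,  -  65.37, - 25 , - 24,6,10 , 34 , 51 , 94] 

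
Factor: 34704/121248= 2^ (  -  1)*241^1 * 421^( - 1) = 241/842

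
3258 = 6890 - 3632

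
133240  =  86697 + 46543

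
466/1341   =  466/1341 = 0.35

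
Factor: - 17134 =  - 2^1*13^1*659^1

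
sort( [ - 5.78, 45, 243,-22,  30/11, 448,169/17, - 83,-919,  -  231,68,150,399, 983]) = [ - 919, -231, - 83, - 22, - 5.78, 30/11, 169/17 , 45, 68, 150 , 243, 399, 448, 983] 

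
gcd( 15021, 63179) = 1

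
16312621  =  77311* 211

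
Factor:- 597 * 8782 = - 5242854 = -2^1*3^1 * 199^1*4391^1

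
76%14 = 6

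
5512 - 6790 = - 1278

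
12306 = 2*6153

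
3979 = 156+3823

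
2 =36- 34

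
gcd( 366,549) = 183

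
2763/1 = 2763 = 2763.00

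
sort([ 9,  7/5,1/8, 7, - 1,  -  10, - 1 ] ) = [ - 10,  -  1, - 1,1/8,  7/5,7,9]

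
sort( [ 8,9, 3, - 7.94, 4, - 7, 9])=[- 7.94,-7 , 3, 4,8 , 9 , 9] 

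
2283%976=331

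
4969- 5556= - 587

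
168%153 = 15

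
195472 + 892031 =1087503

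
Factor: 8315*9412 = 78260780 = 2^2 * 5^1*13^1*181^1*1663^1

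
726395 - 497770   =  228625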